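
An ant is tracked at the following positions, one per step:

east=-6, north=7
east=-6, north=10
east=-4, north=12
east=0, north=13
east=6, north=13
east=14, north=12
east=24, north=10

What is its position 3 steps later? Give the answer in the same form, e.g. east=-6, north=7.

Taking differences between consecutive positions: (+0, +3), (+2, +2), (+4, +1), (+6, +0), (+8, -1), (+10, -2). These grow by (+2, -1) each step.
step 7: east=24, north=10 + (+12, -3) → east=36, north=7
step 8: east=36, north=7 + (+14, -4) → east=50, north=3
step 9: east=50, north=3 + (+16, -5) → east=66, north=-2

east=66, north=-2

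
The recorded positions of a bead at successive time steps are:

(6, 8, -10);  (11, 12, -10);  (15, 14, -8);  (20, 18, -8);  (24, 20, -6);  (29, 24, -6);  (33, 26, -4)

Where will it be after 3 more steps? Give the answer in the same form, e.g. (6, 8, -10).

(47, 36, -2)

Step-to-step displacements: (+5, +4, +0), (+4, +2, +2), (+5, +4, +0), (+4, +2, +2), (+5, +4, +0), (+4, +2, +2) — a repeating cycle of length 2.
step 7: apply (+5, +4, +0) → (38, 30, -4)
step 8: apply (+4, +2, +2) → (42, 32, -2)
step 9: apply (+5, +4, +0) → (47, 36, -2)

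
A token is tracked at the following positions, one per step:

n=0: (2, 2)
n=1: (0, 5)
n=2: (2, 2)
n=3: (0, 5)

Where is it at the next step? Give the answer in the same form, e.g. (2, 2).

(2, 2)

Step-to-step displacements: (-2, +3), (+2, -3), (-2, +3); each is -1× the previous.
step 4: (0, 5) + (+2, -3) → (2, 2)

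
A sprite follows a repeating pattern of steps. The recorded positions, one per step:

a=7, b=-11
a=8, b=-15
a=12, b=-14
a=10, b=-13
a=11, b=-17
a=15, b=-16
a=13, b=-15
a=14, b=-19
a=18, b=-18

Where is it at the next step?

a=16, b=-17

Step-to-step displacements: (+1,-4), (+4,+1), (-2,+1), (+1,-4), (+4,+1), (-2,+1), (+1,-4), (+4,+1) — a repeating cycle of length 3.
step 9: apply (-2,+1) → a=16, b=-17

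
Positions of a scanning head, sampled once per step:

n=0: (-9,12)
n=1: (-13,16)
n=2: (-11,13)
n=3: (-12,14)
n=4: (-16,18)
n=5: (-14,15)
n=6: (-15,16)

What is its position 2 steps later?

Differencing gives (-4,+4), (+2,-3), (-1,+1), (-4,+4), (+2,-3), (-1,+1). This is the pattern (-4,+4), (+2,-3), (-1,+1) repeated.
step 7: apply (-4,+4) → (-19,20)
step 8: apply (+2,-3) → (-17,17)

(-17,17)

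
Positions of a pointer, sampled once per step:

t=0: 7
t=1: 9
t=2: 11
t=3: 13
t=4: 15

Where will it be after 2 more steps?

The position changes by +2 every step.
step 5: 15 + 2 → 17
step 6: 17 + 2 → 19

19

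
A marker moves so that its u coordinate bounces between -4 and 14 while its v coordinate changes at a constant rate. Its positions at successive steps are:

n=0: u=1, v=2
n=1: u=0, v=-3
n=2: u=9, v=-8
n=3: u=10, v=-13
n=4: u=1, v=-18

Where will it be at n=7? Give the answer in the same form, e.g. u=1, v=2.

The u coordinate reflects between -4 and 14, moving 9 per step.
  step 5: 1 → 0
  step 6: 0 → 9
  step 7: 9 → 10
The v coordinate changes by -5 each step: at step 7 it is -33.

u=10, v=-33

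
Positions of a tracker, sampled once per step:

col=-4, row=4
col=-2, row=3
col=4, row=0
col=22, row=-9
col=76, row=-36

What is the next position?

col=238, row=-117

The jumps are (+2,-1), (+6,-3), (+18,-9), (+54,-27) — a geometric progression with ratio 3.
step 5: col=76, row=-36 + (+162,-81) → col=238, row=-117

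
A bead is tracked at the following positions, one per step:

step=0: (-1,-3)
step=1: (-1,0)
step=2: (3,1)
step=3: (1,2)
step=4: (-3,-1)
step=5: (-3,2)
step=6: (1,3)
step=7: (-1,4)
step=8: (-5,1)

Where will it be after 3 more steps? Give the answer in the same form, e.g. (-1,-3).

Step-to-step displacements: (+0,+3), (+4,+1), (-2,+1), (-4,-3), (+0,+3), (+4,+1), (-2,+1), (-4,-3) — a repeating cycle of length 4.
step 9: apply (+0,+3) → (-5,4)
step 10: apply (+4,+1) → (-1,5)
step 11: apply (-2,+1) → (-3,6)

(-3,6)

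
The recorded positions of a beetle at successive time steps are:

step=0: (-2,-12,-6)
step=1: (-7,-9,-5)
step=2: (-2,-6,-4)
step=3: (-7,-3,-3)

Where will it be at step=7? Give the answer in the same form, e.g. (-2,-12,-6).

First: cycles through -2, -7 every 2 steps. Step 7 lands at position 1 of the cycle → -7.
Second: linear, +3 per step → 9 at step 7.
Third: linear, +1 per step → 1 at step 7.

(-7,9,1)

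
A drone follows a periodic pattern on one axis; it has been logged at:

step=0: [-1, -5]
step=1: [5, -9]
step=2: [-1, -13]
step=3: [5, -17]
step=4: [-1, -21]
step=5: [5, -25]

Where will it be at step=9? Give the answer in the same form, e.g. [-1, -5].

[5, -41]

First: cycles through -1, 5 every 2 steps. Step 9 lands at position 1 of the cycle → 5.
Second: linear, -4 per step → -41 at step 9.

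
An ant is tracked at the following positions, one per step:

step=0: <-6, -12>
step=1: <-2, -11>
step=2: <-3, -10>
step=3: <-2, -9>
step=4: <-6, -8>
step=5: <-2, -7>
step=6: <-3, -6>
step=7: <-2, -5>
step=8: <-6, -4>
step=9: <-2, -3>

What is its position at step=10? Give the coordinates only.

The first coordinate repeats the cycle [-6, -2, -3, -2] with period 4; step 10 mod 4 = 2, giving -3.
The second coordinate changes by +1 each step, so at step 10 it is -12 + 10·(1) = -2.

<-3, -2>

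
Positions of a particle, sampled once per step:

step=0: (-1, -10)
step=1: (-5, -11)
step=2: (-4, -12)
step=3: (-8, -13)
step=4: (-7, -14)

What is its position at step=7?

(-14, -17)

Step-to-step displacements: (-4, -1), (+1, -1), (-4, -1), (+1, -1) — a repeating cycle of length 2.
step 5: apply (-4, -1) → (-11, -15)
step 6: apply (+1, -1) → (-10, -16)
step 7: apply (-4, -1) → (-14, -17)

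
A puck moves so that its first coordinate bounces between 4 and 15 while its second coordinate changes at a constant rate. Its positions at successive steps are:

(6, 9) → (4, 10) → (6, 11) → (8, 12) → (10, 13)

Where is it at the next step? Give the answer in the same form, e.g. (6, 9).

The first coordinate reflects between 4 and 15, moving 2 per step.
  step 5: 10 → 12
The second coordinate changes by +1 each step: at step 5 it is 14.

(12, 14)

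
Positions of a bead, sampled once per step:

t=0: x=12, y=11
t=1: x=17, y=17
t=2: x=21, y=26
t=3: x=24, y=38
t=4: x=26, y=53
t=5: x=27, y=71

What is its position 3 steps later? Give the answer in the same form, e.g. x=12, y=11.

x=24, y=143

First differences are (+5,+6), (+4,+9), (+3,+12), (+2,+15), (+1,+18); their common second difference is (-1,+3) (constant acceleration).
step 6: x=27, y=71 + (+0,+21) → x=27, y=92
step 7: x=27, y=92 + (-1,+24) → x=26, y=116
step 8: x=26, y=116 + (-2,+27) → x=24, y=143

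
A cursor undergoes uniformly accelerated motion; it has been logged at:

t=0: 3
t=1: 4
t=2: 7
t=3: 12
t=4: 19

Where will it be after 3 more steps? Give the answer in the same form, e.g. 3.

Successive displacements: +1, +3, +5, +7 — each changes by +2.
step 5: 19 + 9 → 28
step 6: 28 + 11 → 39
step 7: 39 + 13 → 52

52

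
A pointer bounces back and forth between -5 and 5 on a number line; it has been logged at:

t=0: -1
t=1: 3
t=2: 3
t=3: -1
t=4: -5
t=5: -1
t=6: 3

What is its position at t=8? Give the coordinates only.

The value travels 4 per step and bounces off the walls at -5 and 5.
  step 7: 3 → 3
  step 8: 3 → -1

-1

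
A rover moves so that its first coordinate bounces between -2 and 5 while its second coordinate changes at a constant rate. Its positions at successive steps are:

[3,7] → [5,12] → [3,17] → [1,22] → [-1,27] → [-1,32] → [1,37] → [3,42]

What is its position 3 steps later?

[1,57]

The first coordinate reflects between -2 and 5, moving 2 per step.
  step 8: 3 → 5
  step 9: 5 → 3
  step 10: 3 → 1
The second coordinate changes by +5 each step: at step 10 it is 57.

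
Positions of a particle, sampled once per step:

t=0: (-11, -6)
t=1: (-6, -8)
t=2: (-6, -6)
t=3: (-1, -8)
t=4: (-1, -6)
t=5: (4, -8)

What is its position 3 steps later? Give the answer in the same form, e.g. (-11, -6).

The moves between consecutive positions are (+5, -2), (+0, +2), (+5, -2), (+0, +2), (+5, -2); they repeat the 2-cycle [(+5, -2), (+0, +2)].
step 6: apply (+0, +2) → (4, -6)
step 7: apply (+5, -2) → (9, -8)
step 8: apply (+0, +2) → (9, -6)

(9, -6)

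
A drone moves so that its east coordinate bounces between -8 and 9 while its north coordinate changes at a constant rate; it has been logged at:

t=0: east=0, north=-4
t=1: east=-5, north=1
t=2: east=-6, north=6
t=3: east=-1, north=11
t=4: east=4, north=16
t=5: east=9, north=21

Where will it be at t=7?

The east coordinate reflects between -8 and 9, moving 5 per step.
  step 6: 9 → 4
  step 7: 4 → -1
The north coordinate changes by +5 each step: at step 7 it is 31.

east=-1, north=31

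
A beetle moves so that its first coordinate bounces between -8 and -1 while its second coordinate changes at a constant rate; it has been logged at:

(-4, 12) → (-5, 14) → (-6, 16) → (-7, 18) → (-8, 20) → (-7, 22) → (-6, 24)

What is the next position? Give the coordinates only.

The first coordinate travels 1 per step and bounces off the walls at -8 and -1.
  step 7: -6 → -5
The second coordinate changes by +2 each step: at step 7 it is 26.

(-5, 26)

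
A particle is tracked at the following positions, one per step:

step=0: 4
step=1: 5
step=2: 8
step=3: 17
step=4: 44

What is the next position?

125

Consecutive displacements +1, +3, +9, +27 scale by a factor of 3 each step.
step 5: 44 + 81 → 125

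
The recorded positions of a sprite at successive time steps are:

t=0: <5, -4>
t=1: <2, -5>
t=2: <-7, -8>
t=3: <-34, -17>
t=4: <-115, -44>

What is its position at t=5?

<-358, -125>

Step-to-step displacements: <-3, -1>, <-9, -3>, <-27, -9>, <-81, -27>; each is 3× the previous.
step 5: <-115, -44> + <-243, -81> → <-358, -125>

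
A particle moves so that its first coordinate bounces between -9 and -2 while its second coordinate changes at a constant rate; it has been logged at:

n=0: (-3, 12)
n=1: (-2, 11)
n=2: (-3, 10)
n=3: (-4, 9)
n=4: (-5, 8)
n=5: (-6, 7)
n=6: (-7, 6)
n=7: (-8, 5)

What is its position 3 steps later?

The first coordinate travels 1 per step and bounces off the walls at -9 and -2.
  step 8: -8 → -9
  step 9: -9 → -8
  step 10: -8 → -7
The second coordinate changes by -1 each step: at step 10 it is 2.

(-7, 2)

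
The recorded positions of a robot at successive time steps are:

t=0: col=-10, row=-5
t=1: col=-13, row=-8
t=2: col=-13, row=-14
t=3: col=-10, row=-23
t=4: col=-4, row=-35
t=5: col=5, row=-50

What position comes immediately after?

Taking differences between consecutive positions: (-3, -3), (+0, -6), (+3, -9), (+6, -12), (+9, -15). These grow by (+3, -3) each step.
step 6: col=5, row=-50 + (+12, -18) → col=17, row=-68

col=17, row=-68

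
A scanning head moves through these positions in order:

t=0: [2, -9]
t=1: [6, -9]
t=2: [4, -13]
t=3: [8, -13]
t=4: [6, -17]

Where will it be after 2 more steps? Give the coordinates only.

Differencing gives [+4, +0], [-2, -4], [+4, +0], [-2, -4]. This is the pattern [+4, +0], [-2, -4] repeated.
step 5: apply [+4, +0] → [10, -17]
step 6: apply [-2, -4] → [8, -21]

[8, -21]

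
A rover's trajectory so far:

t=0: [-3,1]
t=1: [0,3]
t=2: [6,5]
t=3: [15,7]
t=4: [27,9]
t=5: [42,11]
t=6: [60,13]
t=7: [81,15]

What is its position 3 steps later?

Taking differences between consecutive positions: [+3,+2], [+6,+2], [+9,+2], [+12,+2], [+15,+2], [+18,+2], [+21,+2]. These grow by [+3,+0] each step.
step 8: [81,15] + [+24,+2] → [105,17]
step 9: [105,17] + [+27,+2] → [132,19]
step 10: [132,19] + [+30,+2] → [162,21]

[162,21]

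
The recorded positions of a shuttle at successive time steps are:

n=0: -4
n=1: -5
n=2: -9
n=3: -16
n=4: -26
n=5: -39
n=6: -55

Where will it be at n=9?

Successive displacements: -1, -4, -7, -10, -13, -16 — each changes by -3.
step 7: -55 − 19 → -74
step 8: -74 − 22 → -96
step 9: -96 − 25 → -121

-121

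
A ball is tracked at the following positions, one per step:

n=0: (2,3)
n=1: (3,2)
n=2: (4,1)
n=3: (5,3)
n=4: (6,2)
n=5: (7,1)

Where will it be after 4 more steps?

The first coordinate changes by +1 each step, so at step 9 it is 2 + 9·(1) = 11.
The second coordinate repeats the cycle [3, 2, 1] with period 3; step 9 mod 3 = 0, giving 3.

(11,3)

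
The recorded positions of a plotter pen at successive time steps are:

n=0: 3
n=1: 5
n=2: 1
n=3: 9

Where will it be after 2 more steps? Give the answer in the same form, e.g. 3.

Consecutive displacements +2, -4, +8 scale by a factor of -2 each step.
step 4: 9 − 16 → -7
step 5: -7 + 32 → 25

25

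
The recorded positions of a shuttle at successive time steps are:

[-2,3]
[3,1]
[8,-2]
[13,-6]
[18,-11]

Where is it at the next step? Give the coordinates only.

Successive displacements: [+5,-2], [+5,-3], [+5,-4], [+5,-5] — each changes by [+0,-1].
step 5: [18,-11] + [+5,-6] → [23,-17]

[23,-17]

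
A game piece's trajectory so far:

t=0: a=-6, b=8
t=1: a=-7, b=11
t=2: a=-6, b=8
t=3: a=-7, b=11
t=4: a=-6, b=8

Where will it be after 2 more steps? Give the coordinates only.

Step-to-step displacements: (-1, +3), (+1, -3), (-1, +3), (+1, -3); each is -1× the previous.
step 5: a=-6, b=8 + (-1, +3) → a=-7, b=11
step 6: a=-7, b=11 + (+1, -3) → a=-6, b=8

a=-6, b=8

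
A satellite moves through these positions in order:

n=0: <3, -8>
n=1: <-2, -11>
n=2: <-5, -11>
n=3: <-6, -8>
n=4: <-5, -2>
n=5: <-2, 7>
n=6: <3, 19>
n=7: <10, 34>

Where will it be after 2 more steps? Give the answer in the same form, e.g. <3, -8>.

Successive displacements: <-5, -3>, <-3, +0>, <-1, +3>, <+1, +6>, <+3, +9>, <+5, +12>, <+7, +15> — each changes by <+2, +3>.
step 8: <10, 34> + <+9, +18> → <19, 52>
step 9: <19, 52> + <+11, +21> → <30, 73>

<30, 73>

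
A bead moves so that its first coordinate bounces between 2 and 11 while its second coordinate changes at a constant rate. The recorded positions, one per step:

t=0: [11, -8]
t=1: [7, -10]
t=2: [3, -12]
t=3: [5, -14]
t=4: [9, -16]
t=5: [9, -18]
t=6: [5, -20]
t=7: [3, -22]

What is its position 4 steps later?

[3, -30]

The first coordinate reflects between 2 and 11, moving 4 per step.
  step 8: 3 → 7
  step 9: 7 → 11
  step 10: 11 → 7
  step 11: 7 → 3
The second coordinate changes by -2 each step: at step 11 it is -30.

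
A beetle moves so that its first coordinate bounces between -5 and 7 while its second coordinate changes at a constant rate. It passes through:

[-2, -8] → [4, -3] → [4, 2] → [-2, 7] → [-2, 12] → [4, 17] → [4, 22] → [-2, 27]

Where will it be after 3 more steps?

[4, 42]

The first coordinate travels 6 per step and bounces off the walls at -5 and 7.
  step 8: -2 → -2
  step 9: -2 → 4
  step 10: 4 → 4
The second coordinate changes by +5 each step: at step 10 it is 42.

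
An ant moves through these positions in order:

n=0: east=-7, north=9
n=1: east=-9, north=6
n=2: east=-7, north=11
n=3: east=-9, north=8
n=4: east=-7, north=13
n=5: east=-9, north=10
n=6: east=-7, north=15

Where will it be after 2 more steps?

east=-7, north=17

The moves between consecutive positions are (-2, -3), (+2, +5), (-2, -3), (+2, +5), (-2, -3), (+2, +5); they repeat the 2-cycle [(-2, -3), (+2, +5)].
step 7: apply (-2, -3) → east=-9, north=12
step 8: apply (+2, +5) → east=-7, north=17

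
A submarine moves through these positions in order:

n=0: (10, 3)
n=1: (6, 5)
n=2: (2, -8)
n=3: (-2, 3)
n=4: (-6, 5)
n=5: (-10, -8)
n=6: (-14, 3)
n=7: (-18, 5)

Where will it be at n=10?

The first coordinate changes by -4 each step, so at step 10 it is 10 + 10·(-4) = -30.
The second coordinate repeats the cycle [3, 5, -8] with period 3; step 10 mod 3 = 1, giving 5.

(-30, 5)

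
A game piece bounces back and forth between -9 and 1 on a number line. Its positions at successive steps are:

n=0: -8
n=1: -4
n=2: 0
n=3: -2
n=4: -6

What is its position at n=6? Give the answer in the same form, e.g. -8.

The value reflects between -9 and 1, moving 4 per step.
  step 5: -6 → -8
  step 6: -8 → -4

-4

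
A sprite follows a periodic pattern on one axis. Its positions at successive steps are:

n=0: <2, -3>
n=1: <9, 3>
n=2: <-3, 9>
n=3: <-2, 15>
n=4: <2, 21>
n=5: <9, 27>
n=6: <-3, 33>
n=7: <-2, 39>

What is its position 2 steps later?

<9, 51>

The first coordinate repeats the cycle [2, 9, -3, -2] with period 4; step 9 mod 4 = 1, giving 9.
The second coordinate changes by +6 each step, so at step 9 it is -3 + 9·(6) = 51.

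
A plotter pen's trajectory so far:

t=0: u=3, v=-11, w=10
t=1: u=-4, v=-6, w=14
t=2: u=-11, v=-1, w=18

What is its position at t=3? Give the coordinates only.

u=-18, v=4, w=22

Each step adds (-7, +5, +4) to the position.
step 3: u=-11, v=-1, w=18 + (-7, +5, +4) → u=-18, v=4, w=22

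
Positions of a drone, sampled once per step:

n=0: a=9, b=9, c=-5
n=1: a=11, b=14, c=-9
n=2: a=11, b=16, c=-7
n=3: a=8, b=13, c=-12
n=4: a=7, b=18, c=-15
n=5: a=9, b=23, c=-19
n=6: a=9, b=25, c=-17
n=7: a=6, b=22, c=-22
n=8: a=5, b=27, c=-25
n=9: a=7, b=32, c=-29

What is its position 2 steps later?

a=4, b=31, c=-32

The moves between consecutive positions are (+2, +5, -4), (+0, +2, +2), (-3, -3, -5), (-1, +5, -3), (+2, +5, -4), (+0, +2, +2), (-3, -3, -5), (-1, +5, -3), (+2, +5, -4); they repeat the 4-cycle [(+2, +5, -4), (+0, +2, +2), (-3, -3, -5), (-1, +5, -3)].
step 10: apply (+0, +2, +2) → a=7, b=34, c=-27
step 11: apply (-3, -3, -5) → a=4, b=31, c=-32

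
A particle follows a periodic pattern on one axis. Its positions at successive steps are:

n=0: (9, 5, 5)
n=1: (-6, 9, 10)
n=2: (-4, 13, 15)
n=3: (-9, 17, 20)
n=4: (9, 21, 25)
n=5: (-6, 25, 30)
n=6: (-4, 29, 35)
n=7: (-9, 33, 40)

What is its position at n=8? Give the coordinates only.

(9, 37, 45)

First: cycles through 9, -6, -4, -9 every 4 steps. Step 8 lands at position 0 of the cycle → 9.
Second: linear, +4 per step → 37 at step 8.
Third: linear, +5 per step → 45 at step 8.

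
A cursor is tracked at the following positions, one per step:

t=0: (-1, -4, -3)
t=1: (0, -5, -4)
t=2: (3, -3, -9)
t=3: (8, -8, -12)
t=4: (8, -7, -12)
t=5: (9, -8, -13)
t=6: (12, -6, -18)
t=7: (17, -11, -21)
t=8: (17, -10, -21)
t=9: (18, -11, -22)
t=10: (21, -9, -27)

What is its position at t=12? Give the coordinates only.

Step-to-step displacements: (+1, -1, -1), (+3, +2, -5), (+5, -5, -3), (+0, +1, +0), (+1, -1, -1), (+3, +2, -5), (+5, -5, -3), (+0, +1, +0), (+1, -1, -1), (+3, +2, -5) — a repeating cycle of length 4.
step 11: apply (+5, -5, -3) → (26, -14, -30)
step 12: apply (+0, +1, +0) → (26, -13, -30)

(26, -13, -30)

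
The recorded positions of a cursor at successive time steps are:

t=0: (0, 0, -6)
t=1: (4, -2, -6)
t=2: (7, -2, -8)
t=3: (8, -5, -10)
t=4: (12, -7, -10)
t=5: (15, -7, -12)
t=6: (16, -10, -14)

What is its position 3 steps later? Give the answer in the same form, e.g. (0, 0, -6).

Step-to-step displacements: (+4, -2, +0), (+3, +0, -2), (+1, -3, -2), (+4, -2, +0), (+3, +0, -2), (+1, -3, -2) — a repeating cycle of length 3.
step 7: apply (+4, -2, +0) → (20, -12, -14)
step 8: apply (+3, +0, -2) → (23, -12, -16)
step 9: apply (+1, -3, -2) → (24, -15, -18)

(24, -15, -18)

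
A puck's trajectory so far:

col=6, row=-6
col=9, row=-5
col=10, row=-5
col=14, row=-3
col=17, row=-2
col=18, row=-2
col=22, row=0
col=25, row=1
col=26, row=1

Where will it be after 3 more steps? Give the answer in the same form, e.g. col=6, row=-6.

col=34, row=4

Step-to-step displacements: (+3, +1), (+1, +0), (+4, +2), (+3, +1), (+1, +0), (+4, +2), (+3, +1), (+1, +0) — a repeating cycle of length 3.
step 9: apply (+4, +2) → col=30, row=3
step 10: apply (+3, +1) → col=33, row=4
step 11: apply (+1, +0) → col=34, row=4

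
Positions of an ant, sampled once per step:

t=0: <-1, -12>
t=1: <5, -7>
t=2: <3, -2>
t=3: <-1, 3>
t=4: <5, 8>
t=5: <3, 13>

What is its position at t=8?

The first coordinate repeats the cycle [-1, 5, 3] with period 3; step 8 mod 3 = 2, giving 3.
The second coordinate changes by +5 each step, so at step 8 it is -12 + 8·(5) = 28.

<3, 28>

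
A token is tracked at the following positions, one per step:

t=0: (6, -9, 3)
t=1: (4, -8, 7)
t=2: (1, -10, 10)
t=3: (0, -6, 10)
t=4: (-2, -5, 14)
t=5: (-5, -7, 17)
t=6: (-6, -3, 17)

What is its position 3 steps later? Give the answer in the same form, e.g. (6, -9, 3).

(-12, 0, 24)

Differencing gives (-2, +1, +4), (-3, -2, +3), (-1, +4, +0), (-2, +1, +4), (-3, -2, +3), (-1, +4, +0). This is the pattern (-2, +1, +4), (-3, -2, +3), (-1, +4, +0) repeated.
step 7: apply (-2, +1, +4) → (-8, -2, 21)
step 8: apply (-3, -2, +3) → (-11, -4, 24)
step 9: apply (-1, +4, +0) → (-12, 0, 24)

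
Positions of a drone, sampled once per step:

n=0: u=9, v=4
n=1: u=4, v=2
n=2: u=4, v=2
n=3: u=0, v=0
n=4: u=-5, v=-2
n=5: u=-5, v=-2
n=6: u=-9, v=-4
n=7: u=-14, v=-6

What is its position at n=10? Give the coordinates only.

u=-23, v=-10

Step-to-step displacements: (-5, -2), (+0, +0), (-4, -2), (-5, -2), (+0, +0), (-4, -2), (-5, -2) — a repeating cycle of length 3.
step 8: apply (+0, +0) → u=-14, v=-6
step 9: apply (-4, -2) → u=-18, v=-8
step 10: apply (-5, -2) → u=-23, v=-10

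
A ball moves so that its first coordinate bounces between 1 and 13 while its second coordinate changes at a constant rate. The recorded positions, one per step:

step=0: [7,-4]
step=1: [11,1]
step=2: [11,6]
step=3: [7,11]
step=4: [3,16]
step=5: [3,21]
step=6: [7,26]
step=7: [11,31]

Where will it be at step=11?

[3,51]

The first coordinate reflects between 1 and 13, moving 4 per step.
  step 8: 11 → 11
  step 9: 11 → 7
  step 10: 7 → 3
  step 11: 3 → 3
The second coordinate changes by +5 each step: at step 11 it is 51.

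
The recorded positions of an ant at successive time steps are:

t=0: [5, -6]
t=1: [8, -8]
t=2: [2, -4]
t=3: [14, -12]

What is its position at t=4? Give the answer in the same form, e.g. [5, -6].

[-10, 4]

The jumps are [+3, -2], [-6, +4], [+12, -8] — a geometric progression with ratio -2.
step 4: [14, -12] + [-24, +16] → [-10, 4]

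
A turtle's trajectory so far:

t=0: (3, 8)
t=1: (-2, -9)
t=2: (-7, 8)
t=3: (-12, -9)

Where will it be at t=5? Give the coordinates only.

(-22, -9)

The first coordinate changes by -5 each step, so at step 5 it is 3 + 5·(-5) = -22.
The second coordinate repeats the cycle [8, -9] with period 2; step 5 mod 2 = 1, giving -9.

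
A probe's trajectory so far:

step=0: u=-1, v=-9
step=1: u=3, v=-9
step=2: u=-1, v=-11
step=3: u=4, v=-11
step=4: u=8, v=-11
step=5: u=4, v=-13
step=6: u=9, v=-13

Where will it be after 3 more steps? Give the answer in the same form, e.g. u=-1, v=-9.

u=14, v=-15

The moves between consecutive positions are (+4,+0), (-4,-2), (+5,+0), (+4,+0), (-4,-2), (+5,+0); they repeat the 3-cycle [(+4,+0), (-4,-2), (+5,+0)].
step 7: apply (+4,+0) → u=13, v=-13
step 8: apply (-4,-2) → u=9, v=-15
step 9: apply (+5,+0) → u=14, v=-15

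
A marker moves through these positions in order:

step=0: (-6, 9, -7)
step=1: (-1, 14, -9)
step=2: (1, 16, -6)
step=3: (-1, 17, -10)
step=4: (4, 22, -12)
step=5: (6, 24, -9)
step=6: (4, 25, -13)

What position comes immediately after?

(9, 30, -15)

Differencing gives (+5, +5, -2), (+2, +2, +3), (-2, +1, -4), (+5, +5, -2), (+2, +2, +3), (-2, +1, -4). This is the pattern (+5, +5, -2), (+2, +2, +3), (-2, +1, -4) repeated.
step 7: apply (+5, +5, -2) → (9, 30, -15)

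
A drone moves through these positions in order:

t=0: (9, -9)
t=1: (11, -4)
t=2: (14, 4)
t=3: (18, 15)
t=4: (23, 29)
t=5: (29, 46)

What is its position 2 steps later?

Taking differences between consecutive positions: (+2, +5), (+3, +8), (+4, +11), (+5, +14), (+6, +17). These grow by (+1, +3) each step.
step 6: (29, 46) + (+7, +20) → (36, 66)
step 7: (36, 66) + (+8, +23) → (44, 89)

(44, 89)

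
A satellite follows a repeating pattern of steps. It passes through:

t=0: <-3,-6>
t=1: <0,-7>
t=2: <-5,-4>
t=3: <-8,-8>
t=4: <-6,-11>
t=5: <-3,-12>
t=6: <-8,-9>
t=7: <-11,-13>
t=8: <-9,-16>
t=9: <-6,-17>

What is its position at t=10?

Differencing gives <+3,-1>, <-5,+3>, <-3,-4>, <+2,-3>, <+3,-1>, <-5,+3>, <-3,-4>, <+2,-3>, <+3,-1>. This is the pattern <+3,-1>, <-5,+3>, <-3,-4>, <+2,-3> repeated.
step 10: apply <-5,+3> → <-11,-14>

<-11,-14>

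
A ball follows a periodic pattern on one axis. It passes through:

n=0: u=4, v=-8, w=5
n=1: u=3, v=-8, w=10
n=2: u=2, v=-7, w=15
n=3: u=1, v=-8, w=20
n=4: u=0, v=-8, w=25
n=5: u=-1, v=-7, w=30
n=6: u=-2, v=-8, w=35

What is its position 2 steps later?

u=-4, v=-7, w=45

U: linear, -1 per step → -4 at step 8.
V: cycles through -8, -8, -7 every 3 steps. Step 8 lands at position 2 of the cycle → -7.
W: linear, +5 per step → 45 at step 8.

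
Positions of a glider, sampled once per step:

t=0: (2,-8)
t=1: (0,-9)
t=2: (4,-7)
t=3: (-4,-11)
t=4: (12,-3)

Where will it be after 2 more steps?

(44,13)

Step-to-step displacements: (-2,-1), (+4,+2), (-8,-4), (+16,+8); each is -2× the previous.
step 5: (12,-3) + (-32,-16) → (-20,-19)
step 6: (-20,-19) + (+64,+32) → (44,13)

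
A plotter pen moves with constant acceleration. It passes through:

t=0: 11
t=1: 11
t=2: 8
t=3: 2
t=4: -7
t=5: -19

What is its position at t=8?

First differences are +0, -3, -6, -9, -12; their common second difference is -3 (constant acceleration).
step 6: -19 − 15 → -34
step 7: -34 − 18 → -52
step 8: -52 − 21 → -73

-73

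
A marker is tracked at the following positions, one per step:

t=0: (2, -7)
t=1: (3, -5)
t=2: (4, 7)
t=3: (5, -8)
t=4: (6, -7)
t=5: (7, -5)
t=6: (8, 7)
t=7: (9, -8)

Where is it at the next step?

First: linear, +1 per step → 10 at step 8.
Second: cycles through -7, -5, 7, -8 every 4 steps. Step 8 lands at position 0 of the cycle → -7.

(10, -7)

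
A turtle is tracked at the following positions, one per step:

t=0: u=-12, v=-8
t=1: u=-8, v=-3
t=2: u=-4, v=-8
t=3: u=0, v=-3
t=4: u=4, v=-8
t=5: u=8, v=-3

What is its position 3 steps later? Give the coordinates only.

The u coordinate changes by +4 each step, so at step 8 it is -12 + 8·(4) = 20.
The v coordinate repeats the cycle [-8, -3] with period 2; step 8 mod 2 = 0, giving -8.

u=20, v=-8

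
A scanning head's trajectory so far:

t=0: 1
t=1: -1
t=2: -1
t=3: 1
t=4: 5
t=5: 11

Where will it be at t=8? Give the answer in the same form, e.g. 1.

Taking differences between consecutive positions: -2, +0, +2, +4, +6. These grow by +2 each step.
step 6: 11 + 8 → 19
step 7: 19 + 10 → 29
step 8: 29 + 12 → 41

41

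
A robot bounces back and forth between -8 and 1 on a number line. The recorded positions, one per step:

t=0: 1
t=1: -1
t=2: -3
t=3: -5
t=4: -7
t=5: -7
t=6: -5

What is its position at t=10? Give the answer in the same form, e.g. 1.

-1

The value reflects between -8 and 1, moving 2 per step.
  step 7: -5 → -3
  step 8: -3 → -1
  step 9: -1 → 1
  step 10: 1 → -1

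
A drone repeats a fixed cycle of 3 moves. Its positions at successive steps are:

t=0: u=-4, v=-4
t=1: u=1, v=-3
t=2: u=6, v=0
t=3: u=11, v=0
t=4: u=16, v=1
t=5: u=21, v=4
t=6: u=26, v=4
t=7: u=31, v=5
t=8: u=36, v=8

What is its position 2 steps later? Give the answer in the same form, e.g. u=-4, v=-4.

u=46, v=9

Step-to-step displacements: (+5, +1), (+5, +3), (+5, +0), (+5, +1), (+5, +3), (+5, +0), (+5, +1), (+5, +3) — a repeating cycle of length 3.
step 9: apply (+5, +0) → u=41, v=8
step 10: apply (+5, +1) → u=46, v=9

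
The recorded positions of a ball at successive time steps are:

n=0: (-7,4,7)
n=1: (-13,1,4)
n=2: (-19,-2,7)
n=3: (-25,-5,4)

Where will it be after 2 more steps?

The first coordinate changes by -6 each step, so at step 5 it is -7 + 5·(-6) = -37.
The second coordinate changes by -3 each step, so at step 5 it is 4 + 5·(-3) = -11.
The third coordinate repeats the cycle [7, 4] with period 2; step 5 mod 2 = 1, giving 4.

(-37,-11,4)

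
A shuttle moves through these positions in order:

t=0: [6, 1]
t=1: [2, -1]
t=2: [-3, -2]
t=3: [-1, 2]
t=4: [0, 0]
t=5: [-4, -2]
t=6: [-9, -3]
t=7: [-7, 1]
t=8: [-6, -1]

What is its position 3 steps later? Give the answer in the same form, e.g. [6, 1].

[-13, 0]

Step-to-step displacements: [-4, -2], [-5, -1], [+2, +4], [+1, -2], [-4, -2], [-5, -1], [+2, +4], [+1, -2] — a repeating cycle of length 4.
step 9: apply [-4, -2] → [-10, -3]
step 10: apply [-5, -1] → [-15, -4]
step 11: apply [+2, +4] → [-13, 0]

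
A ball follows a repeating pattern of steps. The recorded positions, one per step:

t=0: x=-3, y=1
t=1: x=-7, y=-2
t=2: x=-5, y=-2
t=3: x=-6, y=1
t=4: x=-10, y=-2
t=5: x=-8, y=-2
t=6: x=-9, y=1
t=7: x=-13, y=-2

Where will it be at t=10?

x=-16, y=-2

Differencing gives (-4, -3), (+2, +0), (-1, +3), (-4, -3), (+2, +0), (-1, +3), (-4, -3). This is the pattern (-4, -3), (+2, +0), (-1, +3) repeated.
step 8: apply (+2, +0) → x=-11, y=-2
step 9: apply (-1, +3) → x=-12, y=1
step 10: apply (-4, -3) → x=-16, y=-2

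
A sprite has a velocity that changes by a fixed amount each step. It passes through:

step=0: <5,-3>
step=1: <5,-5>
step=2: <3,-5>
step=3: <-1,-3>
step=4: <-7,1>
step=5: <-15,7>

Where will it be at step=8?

<-51,37>

Taking differences between consecutive positions: <+0,-2>, <-2,+0>, <-4,+2>, <-6,+4>, <-8,+6>. These grow by <-2,+2> each step.
step 6: <-15,7> + <-10,+8> → <-25,15>
step 7: <-25,15> + <-12,+10> → <-37,25>
step 8: <-37,25> + <-14,+12> → <-51,37>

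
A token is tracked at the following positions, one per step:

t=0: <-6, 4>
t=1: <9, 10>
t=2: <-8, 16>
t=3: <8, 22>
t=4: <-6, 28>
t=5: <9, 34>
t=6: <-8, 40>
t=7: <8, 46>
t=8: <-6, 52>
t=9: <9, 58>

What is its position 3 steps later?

<-6, 76>

First: cycles through -6, 9, -8, 8 every 4 steps. Step 12 lands at position 0 of the cycle → -6.
Second: linear, +6 per step → 76 at step 12.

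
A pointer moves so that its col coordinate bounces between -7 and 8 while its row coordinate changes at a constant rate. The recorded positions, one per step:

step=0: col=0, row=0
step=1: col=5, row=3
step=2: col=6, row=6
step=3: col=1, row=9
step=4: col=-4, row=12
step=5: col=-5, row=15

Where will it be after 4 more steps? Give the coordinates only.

The col coordinate reflects between -7 and 8, moving 5 per step.
  step 6: -5 → 0
  step 7: 0 → 5
  step 8: 5 → 6
  step 9: 6 → 1
The row coordinate changes by +3 each step: at step 9 it is 27.

col=1, row=27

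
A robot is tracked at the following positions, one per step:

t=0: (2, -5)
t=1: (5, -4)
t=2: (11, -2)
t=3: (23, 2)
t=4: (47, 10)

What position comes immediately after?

The jumps are (+3, +1), (+6, +2), (+12, +4), (+24, +8) — a geometric progression with ratio 2.
step 5: (47, 10) + (+48, +16) → (95, 26)

(95, 26)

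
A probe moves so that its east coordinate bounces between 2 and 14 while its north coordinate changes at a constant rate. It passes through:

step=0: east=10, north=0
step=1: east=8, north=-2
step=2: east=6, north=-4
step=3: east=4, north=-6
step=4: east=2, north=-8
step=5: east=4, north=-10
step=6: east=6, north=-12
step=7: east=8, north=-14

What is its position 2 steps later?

east=12, north=-18

The east coordinate reflects between 2 and 14, moving 2 per step.
  step 8: 8 → 10
  step 9: 10 → 12
The north coordinate changes by -2 each step: at step 9 it is -18.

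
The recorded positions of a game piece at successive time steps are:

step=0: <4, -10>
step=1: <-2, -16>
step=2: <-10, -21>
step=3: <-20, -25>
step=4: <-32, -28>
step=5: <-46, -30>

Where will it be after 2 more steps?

<-80, -31>

Taking differences between consecutive positions: <-6, -6>, <-8, -5>, <-10, -4>, <-12, -3>, <-14, -2>. These grow by <-2, +1> each step.
step 6: <-46, -30> + <-16, -1> → <-62, -31>
step 7: <-62, -31> + <-18, +0> → <-80, -31>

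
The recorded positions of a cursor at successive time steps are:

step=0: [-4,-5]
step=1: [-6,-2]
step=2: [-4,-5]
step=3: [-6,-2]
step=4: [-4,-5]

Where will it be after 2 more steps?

Step-to-step displacements: [-2,+3], [+2,-3], [-2,+3], [+2,-3]; each is -1× the previous.
step 5: [-4,-5] + [-2,+3] → [-6,-2]
step 6: [-6,-2] + [+2,-3] → [-4,-5]

[-4,-5]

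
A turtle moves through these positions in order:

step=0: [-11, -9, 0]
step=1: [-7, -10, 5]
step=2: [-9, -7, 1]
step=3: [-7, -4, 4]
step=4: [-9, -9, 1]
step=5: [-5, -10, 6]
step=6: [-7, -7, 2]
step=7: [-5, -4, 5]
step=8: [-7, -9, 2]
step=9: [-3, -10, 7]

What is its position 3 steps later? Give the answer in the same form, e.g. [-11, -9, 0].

[-5, -9, 3]

The moves between consecutive positions are [+4, -1, +5], [-2, +3, -4], [+2, +3, +3], [-2, -5, -3], [+4, -1, +5], [-2, +3, -4], [+2, +3, +3], [-2, -5, -3], [+4, -1, +5]; they repeat the 4-cycle [[+4, -1, +5], [-2, +3, -4], [+2, +3, +3], [-2, -5, -3]].
step 10: apply [-2, +3, -4] → [-5, -7, 3]
step 11: apply [+2, +3, +3] → [-3, -4, 6]
step 12: apply [-2, -5, -3] → [-5, -9, 3]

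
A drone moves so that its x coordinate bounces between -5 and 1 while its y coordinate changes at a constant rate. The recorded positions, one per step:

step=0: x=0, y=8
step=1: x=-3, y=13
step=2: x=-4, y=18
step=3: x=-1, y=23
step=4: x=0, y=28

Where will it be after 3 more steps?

The x coordinate travels 3 per step and bounces off the walls at -5 and 1.
  step 5: 0 → -3
  step 6: -3 → -4
  step 7: -4 → -1
The y coordinate changes by +5 each step: at step 7 it is 43.

x=-1, y=43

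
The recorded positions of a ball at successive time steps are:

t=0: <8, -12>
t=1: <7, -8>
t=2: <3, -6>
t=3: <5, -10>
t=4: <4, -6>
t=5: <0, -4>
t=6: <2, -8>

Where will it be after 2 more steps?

The moves between consecutive positions are <-1, +4>, <-4, +2>, <+2, -4>, <-1, +4>, <-4, +2>, <+2, -4>; they repeat the 3-cycle [<-1, +4>, <-4, +2>, <+2, -4>].
step 7: apply <-1, +4> → <1, -4>
step 8: apply <-4, +2> → <-3, -2>

<-3, -2>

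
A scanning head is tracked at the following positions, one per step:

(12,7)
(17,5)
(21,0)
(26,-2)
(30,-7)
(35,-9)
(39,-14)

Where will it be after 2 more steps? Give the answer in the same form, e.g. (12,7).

Differencing gives (+5,-2), (+4,-5), (+5,-2), (+4,-5), (+5,-2), (+4,-5). This is the pattern (+5,-2), (+4,-5) repeated.
step 7: apply (+5,-2) → (44,-16)
step 8: apply (+4,-5) → (48,-21)

(48,-21)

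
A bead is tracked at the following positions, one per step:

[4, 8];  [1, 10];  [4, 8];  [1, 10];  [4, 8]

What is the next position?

[1, 10]

Step-to-step displacements: [-3, +2], [+3, -2], [-3, +2], [+3, -2]; each is -1× the previous.
step 5: [4, 8] + [-3, +2] → [1, 10]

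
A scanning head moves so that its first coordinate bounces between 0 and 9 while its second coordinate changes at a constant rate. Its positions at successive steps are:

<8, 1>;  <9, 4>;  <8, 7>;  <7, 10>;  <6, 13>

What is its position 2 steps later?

<4, 19>

The first coordinate travels 1 per step and bounces off the walls at 0 and 9.
  step 5: 6 → 5
  step 6: 5 → 4
The second coordinate changes by +3 each step: at step 6 it is 19.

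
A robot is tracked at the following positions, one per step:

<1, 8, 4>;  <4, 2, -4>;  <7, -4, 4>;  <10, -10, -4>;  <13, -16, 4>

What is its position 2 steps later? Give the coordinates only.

<19, -28, 4>

The first coordinate changes by +3 each step, so at step 6 it is 1 + 6·(3) = 19.
The second coordinate changes by -6 each step, so at step 6 it is 8 + 6·(-6) = -28.
The third coordinate repeats the cycle [4, -4] with period 2; step 6 mod 2 = 0, giving 4.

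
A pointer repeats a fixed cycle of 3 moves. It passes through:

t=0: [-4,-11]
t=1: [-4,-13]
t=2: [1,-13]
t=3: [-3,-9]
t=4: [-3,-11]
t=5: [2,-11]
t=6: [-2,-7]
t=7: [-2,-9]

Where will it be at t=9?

[-1,-5]

Step-to-step displacements: [+0,-2], [+5,+0], [-4,+4], [+0,-2], [+5,+0], [-4,+4], [+0,-2] — a repeating cycle of length 3.
step 8: apply [+5,+0] → [3,-9]
step 9: apply [-4,+4] → [-1,-5]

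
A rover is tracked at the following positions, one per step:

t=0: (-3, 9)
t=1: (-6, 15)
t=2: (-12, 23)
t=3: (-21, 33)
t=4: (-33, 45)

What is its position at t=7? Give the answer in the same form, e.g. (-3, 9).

First differences are (-3, +6), (-6, +8), (-9, +10), (-12, +12); their common second difference is (-3, +2) (constant acceleration).
step 5: (-33, 45) + (-15, +14) → (-48, 59)
step 6: (-48, 59) + (-18, +16) → (-66, 75)
step 7: (-66, 75) + (-21, +18) → (-87, 93)

(-87, 93)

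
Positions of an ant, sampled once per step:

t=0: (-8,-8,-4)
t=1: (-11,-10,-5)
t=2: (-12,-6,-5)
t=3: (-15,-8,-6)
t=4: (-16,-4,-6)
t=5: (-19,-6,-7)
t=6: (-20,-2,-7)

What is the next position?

The moves between consecutive positions are (-3,-2,-1), (-1,+4,+0), (-3,-2,-1), (-1,+4,+0), (-3,-2,-1), (-1,+4,+0); they repeat the 2-cycle [(-3,-2,-1), (-1,+4,+0)].
step 7: apply (-3,-2,-1) → (-23,-4,-8)

(-23,-4,-8)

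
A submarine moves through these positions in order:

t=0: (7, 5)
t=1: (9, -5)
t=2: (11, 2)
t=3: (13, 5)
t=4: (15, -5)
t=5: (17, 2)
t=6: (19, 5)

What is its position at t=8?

First: linear, +2 per step → 23 at step 8.
Second: cycles through 5, -5, 2 every 3 steps. Step 8 lands at position 2 of the cycle → 2.

(23, 2)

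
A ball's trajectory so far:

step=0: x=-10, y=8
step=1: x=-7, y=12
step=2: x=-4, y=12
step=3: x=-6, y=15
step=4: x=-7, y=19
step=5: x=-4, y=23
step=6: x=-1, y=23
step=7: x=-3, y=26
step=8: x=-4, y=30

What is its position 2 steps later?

Differencing gives (+3, +4), (+3, +0), (-2, +3), (-1, +4), (+3, +4), (+3, +0), (-2, +3), (-1, +4). This is the pattern (+3, +4), (+3, +0), (-2, +3), (-1, +4) repeated.
step 9: apply (+3, +4) → x=-1, y=34
step 10: apply (+3, +0) → x=2, y=34

x=2, y=34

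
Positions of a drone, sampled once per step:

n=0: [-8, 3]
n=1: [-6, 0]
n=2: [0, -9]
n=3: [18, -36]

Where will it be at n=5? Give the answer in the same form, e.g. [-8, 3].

Step-to-step displacements: [+2, -3], [+6, -9], [+18, -27]; each is 3× the previous.
step 4: [18, -36] + [+54, -81] → [72, -117]
step 5: [72, -117] + [+162, -243] → [234, -360]

[234, -360]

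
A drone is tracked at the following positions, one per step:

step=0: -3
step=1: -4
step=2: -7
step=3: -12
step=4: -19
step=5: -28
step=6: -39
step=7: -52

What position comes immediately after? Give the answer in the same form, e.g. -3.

-67

First differences are -1, -3, -5, -7, -9, -11, -13; their common second difference is -2 (constant acceleration).
step 8: -52 − 15 → -67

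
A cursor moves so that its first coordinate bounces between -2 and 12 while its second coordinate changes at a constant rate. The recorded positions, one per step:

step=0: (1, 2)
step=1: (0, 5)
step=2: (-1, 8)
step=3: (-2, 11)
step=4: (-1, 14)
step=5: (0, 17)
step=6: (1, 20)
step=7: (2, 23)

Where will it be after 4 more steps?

(6, 35)

The first coordinate reflects between -2 and 12, moving 1 per step.
  step 8: 2 → 3
  step 9: 3 → 4
  step 10: 4 → 5
  step 11: 5 → 6
The second coordinate changes by +3 each step: at step 11 it is 35.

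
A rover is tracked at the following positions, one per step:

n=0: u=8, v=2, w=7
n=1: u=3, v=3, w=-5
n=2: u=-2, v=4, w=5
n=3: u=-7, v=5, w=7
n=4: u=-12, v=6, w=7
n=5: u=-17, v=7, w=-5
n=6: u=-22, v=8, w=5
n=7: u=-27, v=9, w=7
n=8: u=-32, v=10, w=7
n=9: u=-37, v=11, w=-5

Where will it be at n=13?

u=-57, v=15, w=-5

U: linear, -5 per step → -57 at step 13.
V: linear, +1 per step → 15 at step 13.
W: cycles through 7, -5, 5, 7 every 4 steps. Step 13 lands at position 1 of the cycle → -5.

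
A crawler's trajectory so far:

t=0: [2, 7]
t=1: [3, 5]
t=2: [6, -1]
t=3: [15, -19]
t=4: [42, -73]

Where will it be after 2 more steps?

[366, -721]

Step-to-step displacements: [+1, -2], [+3, -6], [+9, -18], [+27, -54]; each is 3× the previous.
step 5: [42, -73] + [+81, -162] → [123, -235]
step 6: [123, -235] + [+243, -486] → [366, -721]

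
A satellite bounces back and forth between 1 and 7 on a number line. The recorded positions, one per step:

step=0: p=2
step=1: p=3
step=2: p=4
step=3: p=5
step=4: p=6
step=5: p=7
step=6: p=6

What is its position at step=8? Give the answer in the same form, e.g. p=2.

p=4

The value reflects between 1 and 7, moving 1 per step.
  step 7: 6 → 5
  step 8: 5 → 4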